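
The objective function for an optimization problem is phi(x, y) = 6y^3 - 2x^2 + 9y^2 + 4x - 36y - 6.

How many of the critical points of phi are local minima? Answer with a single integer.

0

phi separates as a function of x plus a function of y, so ∇phi=0 decouples.
∂phi/∂x = -4(x - 1) = 0 at x ∈ {1}; ∂phi/∂y = 18(y - 1)(y + 2) = 0 at y ∈ {-2, 1}.
The Hessian is diagonal: diag(phi_xx, phi_yy). Second derivatives: phi_xx(1)=-4; phi_yy(-2)=-54, phi_yy(1)=54.
Local minima occur where both diagonal entries positive: none. Count: 0.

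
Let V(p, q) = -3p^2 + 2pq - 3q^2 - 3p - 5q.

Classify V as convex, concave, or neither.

V is quadratic, so its Hessian is the constant matrix H = [[-6, 2], [2, -6]].
det(H) = 32, tr(H) = -12.
det(H) > 0 and tr(H) < 0, so H is negative definite everywhere: concave.

concave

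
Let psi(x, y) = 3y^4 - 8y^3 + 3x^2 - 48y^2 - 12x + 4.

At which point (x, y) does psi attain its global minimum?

(2, 4)

psi(x,y) separates as P(x) + Q(y) + 4, so its minimum is min P + min Q + 4.
P'(x) = 6x - 12 vanishes at x ∈ {2}; Q'(y) = 12y(y - 4)(y + 2) vanishes at y ∈ {-2, 0, 4}.
Local minima of P (where P''>0): P(2)=-12. Local minima of Q: Q(-2)=-80, Q(4)=-512.
So the global minimum of psi is P(2) + Q(4) + 4 = -12 − 512 + 4 = -520, attained at (2, 4).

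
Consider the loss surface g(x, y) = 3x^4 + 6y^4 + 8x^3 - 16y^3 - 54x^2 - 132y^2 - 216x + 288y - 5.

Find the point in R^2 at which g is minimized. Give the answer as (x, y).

g(x,y) separates as P(x) + Q(y) − 5, so its minimum is min P + min Q − 5.
P'(x) = 12(x - 3)(x + 2)(x + 3) vanishes at x ∈ {-3, -2, 3}; Q'(y) = 24(y - 4)(y - 1)(y + 3) vanishes at y ∈ {-3, 1, 4}.
Local minima of P (where P''>0): P(-3)=189, P(3)=-675. Local minima of Q: Q(-3)=-1134, Q(4)=-448.
So the global minimum of g is P(3) + Q(-3) − 5 = -675 − 1134 − 5 = -1814, attained at (3, -3).

(3, -3)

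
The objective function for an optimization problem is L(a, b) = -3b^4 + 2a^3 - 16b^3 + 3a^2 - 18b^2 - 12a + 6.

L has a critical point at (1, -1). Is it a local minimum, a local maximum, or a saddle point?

local minimum

The mixed partial ∂²L/∂a∂b is 0, so the Hessian at any point is diag(L_aa, L_bb) = diag(6(2a + 1), -12(3b^2 + 8b + 3)).
At (1, -1): H = diag(18, 24).
Both eigenvalues are positive, so H is positive definite: a local minimum.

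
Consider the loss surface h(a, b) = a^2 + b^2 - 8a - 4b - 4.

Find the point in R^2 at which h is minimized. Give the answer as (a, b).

(4, 2)

h(a,b) separates as P(a) + Q(b) − 4, so its minimum is min P + min Q − 4.
P'(a) = 2a - 8 vanishes at a ∈ {4}; Q'(b) = 2b - 4 vanishes at b ∈ {2}.
Local minima of P (where P''>0): P(4)=-16. Local minima of Q: Q(2)=-4.
So the global minimum of h is P(4) + Q(2) − 4 = -16 − 4 − 4 = -24, attained at (4, 2).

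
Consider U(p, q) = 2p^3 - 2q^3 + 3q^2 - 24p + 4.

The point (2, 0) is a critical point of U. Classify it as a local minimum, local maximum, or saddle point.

local minimum

The mixed partial ∂²U/∂p∂q is 0, so the Hessian at any point is diag(U_pp, U_qq) = diag(12p, 6(-2q + 1)).
At (2, 0): H = diag(24, 6).
Both eigenvalues are positive, so H is positive definite: a local minimum.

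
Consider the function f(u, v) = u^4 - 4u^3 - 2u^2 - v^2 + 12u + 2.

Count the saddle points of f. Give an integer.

f separates as a function of u plus a function of v, so ∇f=0 decouples.
∂f/∂u = 4(u - 3)(u - 1)(u + 1) = 0 at u ∈ {-1, 1, 3}; ∂f/∂v = -2v = 0 at v ∈ {0}.
The Hessian is diagonal: diag(f_uu, f_vv). Second derivatives: f_uu(-1)=32, f_uu(1)=-16, f_uu(3)=32; f_vv(0)=-2.
Saddle points occur where the two diagonal entries have opposite signs: (-1, 0), (3, 0). Count: 2.

2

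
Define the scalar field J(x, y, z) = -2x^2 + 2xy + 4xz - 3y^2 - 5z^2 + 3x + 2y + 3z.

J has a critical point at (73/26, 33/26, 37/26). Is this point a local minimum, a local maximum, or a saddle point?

local maximum

The Hessian is constant: H = [[-4, 2, 4], [2, -6, 0], [4, 0, -10]].
Leading principal minors: Δ₁ = -4, Δ₂ = 20, Δ₃ = -104.
The minors alternate sign starting negative (−, +, −), so H is negative definite: a local maximum.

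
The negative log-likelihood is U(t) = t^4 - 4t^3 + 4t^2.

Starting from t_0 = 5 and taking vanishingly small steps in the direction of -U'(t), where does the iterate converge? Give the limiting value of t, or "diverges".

U'(t) = 4t(t - 2)(t - 1), so U'(5) = 240.
Gradient descent moves in the -U' direction, i.e. t is decreasing.
The nearest critical point in that direction is t = 2, where U'' = 8 > 0 (a local minimum). The iterate converges there.

2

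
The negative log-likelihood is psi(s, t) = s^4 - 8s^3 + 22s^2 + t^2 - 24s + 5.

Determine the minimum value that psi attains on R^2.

psi(s,t) separates as P(s) + Q(t) + 5, so its minimum is min P + min Q + 5.
P'(s) = 4(s - 3)(s - 2)(s - 1) vanishes at s ∈ {1, 2, 3}; Q'(t) = 2t vanishes at t ∈ {0}.
Local minima of P (where P''>0): P(1)=-9, P(3)=-9. Local minima of Q: Q(0)=0.
So the global minimum of psi is P(1) + Q(0) + 5 = -9 + 0 + 5 = -4, attained at (1, 0).

-4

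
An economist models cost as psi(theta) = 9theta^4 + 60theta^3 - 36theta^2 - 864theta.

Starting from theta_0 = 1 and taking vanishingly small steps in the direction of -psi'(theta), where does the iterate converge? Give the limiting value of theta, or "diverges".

psi'(theta) = 36(theta - 2)(theta + 3)(theta + 4), so psi'(1) = -720.
Gradient descent moves in the -psi' direction, i.e. theta is increasing.
The nearest critical point in that direction is theta = 2, where psi'' = 1080 > 0 (a local minimum). The iterate converges there.

2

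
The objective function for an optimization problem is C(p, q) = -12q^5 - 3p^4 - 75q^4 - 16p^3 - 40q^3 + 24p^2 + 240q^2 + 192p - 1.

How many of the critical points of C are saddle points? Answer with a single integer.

C separates as a function of p plus a function of q, so ∇C=0 decouples.
∂C/∂p = -12(p - 2)(p + 2)(p + 4) = 0 at p ∈ {-4, -2, 2}; ∂C/∂q = -60q(q - 1)(q + 2)(q + 4) = 0 at q ∈ {-4, -2, 0, 1}.
The Hessian is diagonal: diag(C_pp, C_qq). Second derivatives: C_pp(-4)=-144, C_pp(-2)=96, C_pp(2)=-288; C_qq(-4)=2400, C_qq(-2)=-720, C_qq(0)=480, C_qq(1)=-900.
Saddle points occur where the two diagonal entries have opposite signs: (-4, -4), (-4, 0), (-2, -2), (-2, 1), (2, -4), (2, 0). Count: 6.

6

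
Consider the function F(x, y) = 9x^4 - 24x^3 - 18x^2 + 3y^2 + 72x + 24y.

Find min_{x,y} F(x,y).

-105

F(x,y) separates as P(x) + Q(y), so its minimum is min P + min Q.
P'(x) = 36(x - 2)(x - 1)(x + 1) vanishes at x ∈ {-1, 1, 2}; Q'(y) = 6y + 24 vanishes at y ∈ {-4}.
Local minima of P (where P''>0): P(-1)=-57, P(2)=24. Local minima of Q: Q(-4)=-48.
So the global minimum of F is P(-1) + Q(-4) = -57 − 48 = -105, attained at (-1, -4).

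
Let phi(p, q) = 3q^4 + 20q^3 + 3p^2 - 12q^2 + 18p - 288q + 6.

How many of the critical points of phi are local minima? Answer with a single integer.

2

phi separates as a function of p plus a function of q, so ∇phi=0 decouples.
∂phi/∂p = 6(p + 3) = 0 at p ∈ {-3}; ∂phi/∂q = 12(q - 2)(q + 3)(q + 4) = 0 at q ∈ {-4, -3, 2}.
The Hessian is diagonal: diag(phi_pp, phi_qq). Second derivatives: phi_pp(-3)=6; phi_qq(-4)=72, phi_qq(-3)=-60, phi_qq(2)=360.
Local minima occur where both diagonal entries positive: (-3, -4), (-3, 2). Count: 2.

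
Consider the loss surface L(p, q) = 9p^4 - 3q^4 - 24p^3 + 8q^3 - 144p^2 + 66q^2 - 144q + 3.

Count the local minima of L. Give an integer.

2

L separates as a function of p plus a function of q, so ∇L=0 decouples.
∂L/∂p = 36p(p - 4)(p + 2) = 0 at p ∈ {-2, 0, 4}; ∂L/∂q = -12(q - 4)(q - 1)(q + 3) = 0 at q ∈ {-3, 1, 4}.
The Hessian is diagonal: diag(L_pp, L_qq). Second derivatives: L_pp(-2)=432, L_pp(0)=-288, L_pp(4)=864; L_qq(-3)=-336, L_qq(1)=144, L_qq(4)=-252.
Local minima occur where both diagonal entries positive: (-2, 1), (4, 1). Count: 2.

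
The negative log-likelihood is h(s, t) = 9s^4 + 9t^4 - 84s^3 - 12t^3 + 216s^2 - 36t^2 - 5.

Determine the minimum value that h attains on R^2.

h(s,t) separates as P(s) + Q(t) − 5, so its minimum is min P + min Q − 5.
P'(s) = 36s(s - 4)(s - 3) vanishes at s ∈ {0, 3, 4}; Q'(t) = 36t(t - 2)(t + 1) vanishes at t ∈ {-1, 0, 2}.
Local minima of P (where P''>0): P(0)=0, P(4)=384. Local minima of Q: Q(-1)=-15, Q(2)=-96.
So the global minimum of h is P(0) + Q(2) − 5 = 0 − 96 − 5 = -101, attained at (0, 2).

-101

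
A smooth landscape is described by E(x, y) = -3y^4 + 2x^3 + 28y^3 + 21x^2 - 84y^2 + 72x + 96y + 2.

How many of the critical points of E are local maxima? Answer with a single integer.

2

E separates as a function of x plus a function of y, so ∇E=0 decouples.
∂E/∂x = 6(x + 3)(x + 4) = 0 at x ∈ {-4, -3}; ∂E/∂y = -12(y - 4)(y - 2)(y - 1) = 0 at y ∈ {1, 2, 4}.
The Hessian is diagonal: diag(E_xx, E_yy). Second derivatives: E_xx(-4)=-6, E_xx(-3)=6; E_yy(1)=-36, E_yy(2)=24, E_yy(4)=-72.
Local maxima occur where both diagonal entries negative: (-4, 1), (-4, 4). Count: 2.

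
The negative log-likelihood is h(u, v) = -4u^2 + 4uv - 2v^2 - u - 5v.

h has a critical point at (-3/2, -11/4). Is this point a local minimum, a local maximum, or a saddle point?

The Hessian of h is constant: H = [[-8, 4], [4, -4]].
det(H) = (-8)·(-4) − 4² = 16.
det(H) > 0 and tr(H) = -12 < 0, so H is negative definite and the point is a local maximum.

local maximum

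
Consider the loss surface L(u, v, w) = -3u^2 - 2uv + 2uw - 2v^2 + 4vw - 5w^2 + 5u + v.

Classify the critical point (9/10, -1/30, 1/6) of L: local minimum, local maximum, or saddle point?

local maximum

The Hessian is constant: H = [[-6, -2, 2], [-2, -4, 4], [2, 4, -10]].
Leading principal minors: Δ₁ = -6, Δ₂ = 20, Δ₃ = -120.
The minors alternate sign starting negative (−, +, −), so H is negative definite: a local maximum.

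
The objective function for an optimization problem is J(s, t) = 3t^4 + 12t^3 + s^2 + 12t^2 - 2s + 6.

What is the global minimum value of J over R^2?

J(s,t) separates as P(s) + Q(t) + 6, so its minimum is min P + min Q + 6.
P'(s) = 2s - 2 vanishes at s ∈ {1}; Q'(t) = 12t(t + 1)(t + 2) vanishes at t ∈ {-2, -1, 0}.
Local minima of P (where P''>0): P(1)=-1. Local minima of Q: Q(-2)=0, Q(0)=0.
So the global minimum of J is P(1) + Q(-2) + 6 = -1 + 0 + 6 = 5, attained at (1, -2).

5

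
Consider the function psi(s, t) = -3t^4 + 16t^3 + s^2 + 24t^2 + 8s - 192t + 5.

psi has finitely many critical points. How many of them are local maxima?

0

psi separates as a function of s plus a function of t, so ∇psi=0 decouples.
∂psi/∂s = 2(s + 4) = 0 at s ∈ {-4}; ∂psi/∂t = -12(t - 4)(t - 2)(t + 2) = 0 at t ∈ {-2, 2, 4}.
The Hessian is diagonal: diag(psi_ss, psi_tt). Second derivatives: psi_ss(-4)=2; psi_tt(-2)=-288, psi_tt(2)=96, psi_tt(4)=-144.
Local maxima occur where both diagonal entries negative: none. Count: 0.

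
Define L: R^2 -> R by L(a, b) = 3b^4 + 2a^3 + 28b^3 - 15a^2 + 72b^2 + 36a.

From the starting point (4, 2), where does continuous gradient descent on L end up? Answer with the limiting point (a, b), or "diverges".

L is separable, so gradient descent decouples: a follows -∂L/∂a, b follows -∂L/∂b.
∂L/∂a = 6(a - 3)(a - 2); at a=4 this is 12, so a decreases.
∂L/∂b = 12b(b + 3)(b + 4); at b=2 this is 720, so b decreases.
a converges to its nearest critical value 3 (a local min of the a-part); b converges to 0. The iterate converges to (3, 0).

(3, 0)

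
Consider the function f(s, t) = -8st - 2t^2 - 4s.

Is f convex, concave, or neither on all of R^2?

neither

f is quadratic, so its Hessian is the constant matrix H = [[0, -8], [-8, -4]].
det(H) = -64, tr(H) = -4.
det(H) < 0, so H is indefinite: neither convex nor concave.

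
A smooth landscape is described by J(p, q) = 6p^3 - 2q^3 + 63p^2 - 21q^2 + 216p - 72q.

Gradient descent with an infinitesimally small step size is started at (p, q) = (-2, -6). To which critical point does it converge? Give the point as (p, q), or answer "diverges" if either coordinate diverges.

(-3, -4)

J is separable, so gradient descent decouples: p follows -∂J/∂p, q follows -∂J/∂q.
∂J/∂p = 18(p + 3)(p + 4); at p=-2 this is 36, so p decreases.
∂J/∂q = -6(q + 3)(q + 4); at q=-6 this is -36, so q increases.
p converges to its nearest critical value -3 (a local min of the p-part); q converges to -4. The iterate converges to (-3, -4).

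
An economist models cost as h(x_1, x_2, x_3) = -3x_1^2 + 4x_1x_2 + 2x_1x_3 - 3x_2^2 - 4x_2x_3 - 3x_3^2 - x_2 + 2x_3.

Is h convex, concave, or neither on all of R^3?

concave

h is quadratic, so its Hessian is the constant matrix H = [[-6, 4, 2], [4, -6, -4], [2, -4, -6]].
Leading principal minors: -6, 20, -64.
Signs alternate −, +, − ⇒ H ≺ 0 ⇒ concave.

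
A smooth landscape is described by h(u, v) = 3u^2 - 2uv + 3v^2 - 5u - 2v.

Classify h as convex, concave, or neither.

convex

h is quadratic, so its Hessian is the constant matrix H = [[6, -2], [-2, 6]].
det(H) = 32, tr(H) = 12.
det(H) > 0 and tr(H) > 0, so H is positive definite everywhere: convex.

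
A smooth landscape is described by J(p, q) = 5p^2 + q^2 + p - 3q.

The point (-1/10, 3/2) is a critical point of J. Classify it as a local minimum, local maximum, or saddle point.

local minimum

The Hessian of J is constant: H = [[10, 0], [0, 2]].
det(H) = 10·2 − 0² = 20.
det(H) > 0 and tr(H) = 12 > 0, so H is positive definite and the point is a local minimum.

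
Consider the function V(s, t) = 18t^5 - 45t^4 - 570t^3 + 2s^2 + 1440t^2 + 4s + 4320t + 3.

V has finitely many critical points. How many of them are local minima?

2

V separates as a function of s plus a function of t, so ∇V=0 decouples.
∂V/∂s = 4(s + 1) = 0 at s ∈ {-1}; ∂V/∂t = 90(t - 4)(t - 3)(t + 1)(t + 4) = 0 at t ∈ {-4, -1, 3, 4}.
The Hessian is diagonal: diag(V_ss, V_tt). Second derivatives: V_ss(-1)=4; V_tt(-4)=-15120, V_tt(-1)=5400, V_tt(3)=-2520, V_tt(4)=3600.
Local minima occur where both diagonal entries positive: (-1, -1), (-1, 4). Count: 2.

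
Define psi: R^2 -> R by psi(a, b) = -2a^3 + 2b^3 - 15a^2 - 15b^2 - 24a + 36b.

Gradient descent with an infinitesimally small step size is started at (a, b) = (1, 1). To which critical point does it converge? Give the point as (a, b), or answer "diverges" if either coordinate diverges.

diverges

psi is separable, so gradient descent decouples: a follows -∂psi/∂a, b follows -∂psi/∂b.
∂psi/∂a = -6(a + 1)(a + 4); at a=1 this is -60, so a increases.
∂psi/∂b = 6(b - 3)(b - 2); at b=1 this is 12, so b decreases.
The a-coordinate has no critical point in that direction and runs off to infinity.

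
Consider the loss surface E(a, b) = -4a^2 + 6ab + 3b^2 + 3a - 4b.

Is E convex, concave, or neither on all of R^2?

neither

E is quadratic, so its Hessian is the constant matrix H = [[-8, 6], [6, 6]].
det(H) = -84, tr(H) = -2.
det(H) < 0, so H is indefinite: neither convex nor concave.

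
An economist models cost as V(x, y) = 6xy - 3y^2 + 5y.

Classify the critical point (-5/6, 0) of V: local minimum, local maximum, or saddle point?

The Hessian of V is constant: H = [[0, 6], [6, -6]].
det(H) = 0·(-6) − 6² = -36.
Since det(H) < 0, H is indefinite and the critical point is a saddle point.

saddle point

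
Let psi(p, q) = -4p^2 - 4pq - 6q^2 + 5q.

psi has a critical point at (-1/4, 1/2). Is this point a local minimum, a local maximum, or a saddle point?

The Hessian of psi is constant: H = [[-8, -4], [-4, -12]].
det(H) = (-8)·(-12) − (-4)² = 80.
det(H) > 0 and tr(H) = -20 < 0, so H is negative definite and the point is a local maximum.

local maximum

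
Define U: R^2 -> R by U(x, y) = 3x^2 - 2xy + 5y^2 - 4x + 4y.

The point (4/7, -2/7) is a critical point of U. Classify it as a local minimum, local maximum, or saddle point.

The Hessian of U is constant: H = [[6, -2], [-2, 10]].
det(H) = 6·10 − (-2)² = 56.
det(H) > 0 and tr(H) = 16 > 0, so H is positive definite and the point is a local minimum.

local minimum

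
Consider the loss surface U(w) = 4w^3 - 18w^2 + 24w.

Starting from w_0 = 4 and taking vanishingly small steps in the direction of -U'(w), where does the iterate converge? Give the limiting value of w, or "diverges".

2

U'(w) = 12(w - 2)(w - 1), so U'(4) = 72.
Gradient descent moves in the -U' direction, i.e. w is decreasing.
The nearest critical point in that direction is w = 2, where U'' = 12 > 0 (a local minimum). The iterate converges there.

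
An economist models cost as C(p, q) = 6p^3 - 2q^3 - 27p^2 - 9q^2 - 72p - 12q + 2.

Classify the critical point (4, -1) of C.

The mixed partial ∂²C/∂p∂q is 0, so the Hessian at any point is diag(C_pp, C_qq) = diag(18(2p - 3), -6(2q + 3)).
At (4, -1): H = diag(90, -6).
The eigenvalues have opposite signs, so H is indefinite: a saddle point.

saddle point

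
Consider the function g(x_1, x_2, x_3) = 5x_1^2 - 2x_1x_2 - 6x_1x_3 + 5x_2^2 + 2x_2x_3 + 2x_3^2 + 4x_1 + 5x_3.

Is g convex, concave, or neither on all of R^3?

g is quadratic, so its Hessian is the constant matrix H = [[10, -2, -6], [-2, 10, 2], [-6, 2, 4]].
Leading principal minors: 10, 96, 32.
All positive ⇒ H ≻ 0 ⇒ convex.

convex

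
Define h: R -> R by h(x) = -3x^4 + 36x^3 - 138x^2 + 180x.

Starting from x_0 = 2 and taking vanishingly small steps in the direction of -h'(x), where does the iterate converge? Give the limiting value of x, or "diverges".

h'(x) = -12(x - 5)(x - 3)(x - 1), so h'(2) = -36.
Gradient descent moves in the -h' direction, i.e. x is increasing.
The nearest critical point in that direction is x = 3, where h'' = 48 > 0 (a local minimum). The iterate converges there.

3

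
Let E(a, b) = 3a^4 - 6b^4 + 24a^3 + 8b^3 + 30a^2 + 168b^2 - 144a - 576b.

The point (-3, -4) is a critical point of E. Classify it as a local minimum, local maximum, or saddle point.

The mixed partial ∂²E/∂a∂b is 0, so the Hessian at any point is diag(E_aa, E_bb) = diag(12(3a^2 + 12a + 5), 24(-3b^2 + 2b + 14)).
At (-3, -4): H = diag(-48, -1008).
Both eigenvalues are negative, so H is negative definite: a local maximum.

local maximum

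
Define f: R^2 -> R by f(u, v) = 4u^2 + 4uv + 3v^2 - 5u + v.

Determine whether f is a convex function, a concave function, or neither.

f is quadratic, so its Hessian is the constant matrix H = [[8, 4], [4, 6]].
det(H) = 32, tr(H) = 14.
det(H) > 0 and tr(H) > 0, so H is positive definite everywhere: convex.

convex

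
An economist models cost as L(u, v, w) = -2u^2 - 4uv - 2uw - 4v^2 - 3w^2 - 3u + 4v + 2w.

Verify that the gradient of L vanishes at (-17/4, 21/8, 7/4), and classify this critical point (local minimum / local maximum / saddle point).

local maximum

∇L = (-4u - 4v - 2w - 3, -4u - 8v + 4, -2u - 6w + 2); substituting (-17/4, 21/8, 7/4) gives ∇L = (0, 0, 0), so (-17/4, 21/8, 7/4) is indeed a critical point.
The Hessian is constant: H = [[-4, -4, -2], [-4, -8, 0], [-2, 0, -6]].
Leading principal minors: Δ₁ = -4, Δ₂ = 16, Δ₃ = -64.
The minors alternate sign starting negative (−, +, −), so H is negative definite: a local maximum.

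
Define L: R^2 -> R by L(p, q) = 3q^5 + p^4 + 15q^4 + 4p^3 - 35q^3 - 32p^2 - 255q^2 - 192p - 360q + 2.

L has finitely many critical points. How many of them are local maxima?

2

L separates as a function of p plus a function of q, so ∇L=0 decouples.
∂L/∂p = 4(p - 4)(p + 3)(p + 4) = 0 at p ∈ {-4, -3, 4}; ∂L/∂q = 15(q - 3)(q + 1)(q + 2)(q + 4) = 0 at q ∈ {-4, -2, -1, 3}.
The Hessian is diagonal: diag(L_pp, L_qq). Second derivatives: L_pp(-4)=32, L_pp(-3)=-28, L_pp(4)=224; L_qq(-4)=-630, L_qq(-2)=150, L_qq(-1)=-180, L_qq(3)=2100.
Local maxima occur where both diagonal entries negative: (-3, -4), (-3, -1). Count: 2.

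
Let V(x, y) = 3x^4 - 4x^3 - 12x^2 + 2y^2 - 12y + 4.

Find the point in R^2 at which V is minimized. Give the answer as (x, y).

(2, 3)

V(x,y) separates as P(x) + Q(y) + 4, so its minimum is min P + min Q + 4.
P'(x) = 12x(x - 2)(x + 1) vanishes at x ∈ {-1, 0, 2}; Q'(y) = 4y - 12 vanishes at y ∈ {3}.
Local minima of P (where P''>0): P(-1)=-5, P(2)=-32. Local minima of Q: Q(3)=-18.
So the global minimum of V is P(2) + Q(3) + 4 = -32 − 18 + 4 = -46, attained at (2, 3).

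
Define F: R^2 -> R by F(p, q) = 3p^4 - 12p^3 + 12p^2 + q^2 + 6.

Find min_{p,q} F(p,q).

F(p,q) separates as A(p) + B(q) + 6, so its minimum is min A + min B + 6.
A'(p) = 12p(p - 2)(p - 1) vanishes at p ∈ {0, 1, 2}; B'(q) = 2q vanishes at q ∈ {0}.
Local minima of A (where A''>0): A(0)=0, A(2)=0. Local minima of B: B(0)=0.
So the global minimum of F is A(0) + B(0) + 6 = 0 + 0 + 6 = 6, attained at (0, 0).

6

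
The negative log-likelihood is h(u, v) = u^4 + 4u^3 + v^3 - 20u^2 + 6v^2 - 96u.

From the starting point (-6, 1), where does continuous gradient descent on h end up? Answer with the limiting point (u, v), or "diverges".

(-4, 0)

h is separable, so gradient descent decouples: u follows -∂h/∂u, v follows -∂h/∂v.
∂h/∂u = 4(u - 3)(u + 2)(u + 4); at u=-6 this is -288, so u increases.
∂h/∂v = 3v(v + 4); at v=1 this is 15, so v decreases.
u converges to its nearest critical value -4 (a local min of the u-part); v converges to 0. The iterate converges to (-4, 0).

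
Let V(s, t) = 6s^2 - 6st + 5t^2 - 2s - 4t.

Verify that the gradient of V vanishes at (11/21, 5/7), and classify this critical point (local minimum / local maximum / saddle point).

∇V = (12s - 6t - 2, -6s + 10t - 4); substituting (11/21, 5/7) gives ∇V = (0, 0), so (11/21, 5/7) is indeed a critical point.
The Hessian of V is constant: H = [[12, -6], [-6, 10]].
det(H) = 12·10 − (-6)² = 84.
det(H) > 0 and tr(H) = 22 > 0, so H is positive definite and the point is a local minimum.

local minimum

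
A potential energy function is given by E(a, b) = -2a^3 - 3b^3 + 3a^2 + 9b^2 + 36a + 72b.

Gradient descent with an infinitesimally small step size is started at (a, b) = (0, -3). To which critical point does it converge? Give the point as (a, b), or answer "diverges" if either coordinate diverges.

E is separable, so gradient descent decouples: a follows -∂E/∂a, b follows -∂E/∂b.
∂E/∂a = -6(a - 3)(a + 2); at a=0 this is 36, so a decreases.
∂E/∂b = -9(b - 4)(b + 2); at b=-3 this is -63, so b increases.
a converges to its nearest critical value -2 (a local min of the a-part); b converges to -2. The iterate converges to (-2, -2).

(-2, -2)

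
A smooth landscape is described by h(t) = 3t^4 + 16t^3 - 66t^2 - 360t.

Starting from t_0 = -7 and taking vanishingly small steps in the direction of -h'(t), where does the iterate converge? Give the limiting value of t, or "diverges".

-5

h'(t) = 12(t - 3)(t + 2)(t + 5), so h'(-7) = -1200.
Gradient descent moves in the -h' direction, i.e. t is increasing.
The nearest critical point in that direction is t = -5, where h'' = 288 > 0 (a local minimum). The iterate converges there.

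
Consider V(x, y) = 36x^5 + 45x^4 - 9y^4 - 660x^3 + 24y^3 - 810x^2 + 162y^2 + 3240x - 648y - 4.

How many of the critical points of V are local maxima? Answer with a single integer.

V separates as a function of x plus a function of y, so ∇V=0 decouples.
∂V/∂x = 180(x - 3)(x - 1)(x + 2)(x + 3) = 0 at x ∈ {-3, -2, 1, 3}; ∂V/∂y = -36(y - 3)(y - 2)(y + 3) = 0 at y ∈ {-3, 2, 3}.
The Hessian is diagonal: diag(V_xx, V_yy). Second derivatives: V_xx(-3)=-4320, V_xx(-2)=2700, V_xx(1)=-4320, V_xx(3)=10800; V_yy(-3)=-1080, V_yy(2)=180, V_yy(3)=-216.
Local maxima occur where both diagonal entries negative: (-3, -3), (-3, 3), (1, -3), (1, 3). Count: 4.

4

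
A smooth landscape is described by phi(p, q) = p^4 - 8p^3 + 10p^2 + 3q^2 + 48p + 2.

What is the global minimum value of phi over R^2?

-27

phi(p,q) separates as A(p) + B(q) + 2, so its minimum is min A + min B + 2.
A'(p) = 4(p - 4)(p - 3)(p + 1) vanishes at p ∈ {-1, 3, 4}; B'(q) = 6q vanishes at q ∈ {0}.
Local minima of A (where A''>0): A(-1)=-29, A(4)=96. Local minima of B: B(0)=0.
So the global minimum of phi is A(-1) + B(0) + 2 = -29 + 0 + 2 = -27, attained at (-1, 0).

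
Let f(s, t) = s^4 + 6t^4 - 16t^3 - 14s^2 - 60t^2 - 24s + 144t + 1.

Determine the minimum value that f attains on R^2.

-420

f(s,t) separates as P(s) + Q(t) + 1, so its minimum is min P + min Q + 1.
P'(s) = 4(s - 3)(s + 1)(s + 2) vanishes at s ∈ {-2, -1, 3}; Q'(t) = 24(t - 3)(t - 1)(t + 2) vanishes at t ∈ {-2, 1, 3}.
Local minima of P (where P''>0): P(-2)=8, P(3)=-117. Local minima of Q: Q(-2)=-304, Q(3)=-54.
So the global minimum of f is P(3) + Q(-2) + 1 = -117 − 304 + 1 = -420, attained at (3, -2).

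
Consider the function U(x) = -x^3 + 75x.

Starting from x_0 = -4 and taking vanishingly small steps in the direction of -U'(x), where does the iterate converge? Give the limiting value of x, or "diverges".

-5

U'(x) = -3(x - 5)(x + 5), so U'(-4) = 27.
Gradient descent moves in the -U' direction, i.e. x is decreasing.
The nearest critical point in that direction is x = -5, where U'' = 30 > 0 (a local minimum). The iterate converges there.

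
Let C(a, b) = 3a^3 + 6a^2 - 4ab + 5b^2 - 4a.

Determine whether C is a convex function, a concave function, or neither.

The term 3a^3 is cubic, so the Hessian is not constant.
∂²C/∂a² = 18a + 12, which takes both signs as a varies (negative for sufficiently negative a). A diagonal entry of the Hessian changing sign means the Hessian is neither positive- nor negative-semidefinite on all of R^2.

neither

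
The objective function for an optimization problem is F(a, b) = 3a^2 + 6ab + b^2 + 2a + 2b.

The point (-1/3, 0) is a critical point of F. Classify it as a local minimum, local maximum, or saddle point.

The Hessian of F is constant: H = [[6, 6], [6, 2]].
det(H) = 6·2 − 6² = -24.
Since det(H) < 0, H is indefinite and the critical point is a saddle point.

saddle point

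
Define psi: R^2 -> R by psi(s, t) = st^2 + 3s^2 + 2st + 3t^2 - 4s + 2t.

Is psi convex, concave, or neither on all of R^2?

The term st^2 is cubic, so the Hessian is not constant.
∂²psi/∂t² = 2s + 6, which takes both signs as s varies (negative for sufficiently negative s). A diagonal entry of the Hessian changing sign means the Hessian is neither positive- nor negative-semidefinite on all of R^2.

neither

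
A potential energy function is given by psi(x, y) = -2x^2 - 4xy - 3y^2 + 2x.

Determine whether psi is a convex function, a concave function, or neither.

psi is quadratic, so its Hessian is the constant matrix H = [[-4, -4], [-4, -6]].
det(H) = 8, tr(H) = -10.
det(H) > 0 and tr(H) < 0, so H is negative definite everywhere: concave.

concave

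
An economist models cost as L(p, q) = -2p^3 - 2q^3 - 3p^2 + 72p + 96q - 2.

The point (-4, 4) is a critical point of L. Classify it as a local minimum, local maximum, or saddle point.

saddle point

The mixed partial ∂²L/∂p∂q is 0, so the Hessian at any point is diag(L_pp, L_qq) = diag(-6(2p + 1), -12q).
At (-4, 4): H = diag(42, -48).
The eigenvalues have opposite signs, so H is indefinite: a saddle point.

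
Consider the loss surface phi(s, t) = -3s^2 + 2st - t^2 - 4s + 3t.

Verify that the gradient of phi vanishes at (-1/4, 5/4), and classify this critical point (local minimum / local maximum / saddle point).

local maximum

∇phi = (-6s + 2t - 4, 2s - 2t + 3); substituting (-1/4, 5/4) gives ∇phi = (0, 0), so (-1/4, 5/4) is indeed a critical point.
The Hessian of phi is constant: H = [[-6, 2], [2, -2]].
det(H) = (-6)·(-2) − 2² = 8.
det(H) > 0 and tr(H) = -8 < 0, so H is negative definite and the point is a local maximum.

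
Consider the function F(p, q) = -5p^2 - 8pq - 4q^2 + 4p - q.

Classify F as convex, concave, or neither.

concave

F is quadratic, so its Hessian is the constant matrix H = [[-10, -8], [-8, -8]].
det(H) = 16, tr(H) = -18.
det(H) > 0 and tr(H) < 0, so H is negative definite everywhere: concave.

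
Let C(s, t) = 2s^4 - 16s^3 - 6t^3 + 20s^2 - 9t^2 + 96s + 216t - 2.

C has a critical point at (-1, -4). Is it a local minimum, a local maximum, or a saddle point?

The mixed partial ∂²C/∂s∂t is 0, so the Hessian at any point is diag(C_ss, C_tt) = diag(8(3s^2 - 12s + 5), -18(2t + 1)).
At (-1, -4): H = diag(160, 126).
Both eigenvalues are positive, so H is positive definite: a local minimum.

local minimum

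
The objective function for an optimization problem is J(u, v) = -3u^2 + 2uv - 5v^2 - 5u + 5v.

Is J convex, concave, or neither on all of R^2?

concave

J is quadratic, so its Hessian is the constant matrix H = [[-6, 2], [2, -10]].
det(H) = 56, tr(H) = -16.
det(H) > 0 and tr(H) < 0, so H is negative definite everywhere: concave.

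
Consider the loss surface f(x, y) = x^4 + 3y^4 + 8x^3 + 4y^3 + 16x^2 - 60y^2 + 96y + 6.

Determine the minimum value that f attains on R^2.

f(x,y) separates as P(x) + Q(y) + 6, so its minimum is min P + min Q + 6.
P'(x) = 4x(x + 2)(x + 4) vanishes at x ∈ {-4, -2, 0}; Q'(y) = 12(y - 2)(y - 1)(y + 4) vanishes at y ∈ {-4, 1, 2}.
Local minima of P (where P''>0): P(-4)=0, P(0)=0. Local minima of Q: Q(-4)=-832, Q(2)=32.
So the global minimum of f is P(-4) + Q(-4) + 6 = 0 − 832 + 6 = -826, attained at (-4, -4).

-826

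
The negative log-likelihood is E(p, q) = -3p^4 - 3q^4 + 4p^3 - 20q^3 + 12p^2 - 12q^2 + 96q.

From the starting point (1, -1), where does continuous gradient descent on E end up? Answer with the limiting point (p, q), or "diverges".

(0, -2)

E is separable, so gradient descent decouples: p follows -∂E/∂p, q follows -∂E/∂q.
∂E/∂p = -12p(p - 2)(p + 1); at p=1 this is 24, so p decreases.
∂E/∂q = -12(q - 1)(q + 2)(q + 4); at q=-1 this is 72, so q decreases.
p converges to its nearest critical value 0 (a local min of the p-part); q converges to -2. The iterate converges to (0, -2).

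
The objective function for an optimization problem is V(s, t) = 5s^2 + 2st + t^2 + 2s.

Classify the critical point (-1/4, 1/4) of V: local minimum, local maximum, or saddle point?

local minimum

The Hessian of V is constant: H = [[10, 2], [2, 2]].
det(H) = 10·2 − 2² = 16.
det(H) > 0 and tr(H) = 12 > 0, so H is positive definite and the point is a local minimum.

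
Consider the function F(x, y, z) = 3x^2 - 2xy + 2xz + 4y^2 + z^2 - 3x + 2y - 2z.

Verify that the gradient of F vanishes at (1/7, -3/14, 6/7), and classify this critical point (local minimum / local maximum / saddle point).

local minimum

∇F = (6x - 2y + 2z - 3, -2x + 8y + 2, 2x + 2z - 2); substituting (1/7, -3/14, 6/7) gives ∇F = (0, 0, 0), so (1/7, -3/14, 6/7) is indeed a critical point.
The Hessian is constant: H = [[6, -2, 2], [-2, 8, 0], [2, 0, 2]].
Leading principal minors: Δ₁ = 6, Δ₂ = 44, Δ₃ = 56.
All leading minors are positive, so H is positive definite: a local minimum.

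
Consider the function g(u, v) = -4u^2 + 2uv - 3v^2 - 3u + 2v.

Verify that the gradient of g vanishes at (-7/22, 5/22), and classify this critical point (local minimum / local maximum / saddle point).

local maximum

∇g = (-8u + 2v - 3, 2u - 6v + 2); substituting (-7/22, 5/22) gives ∇g = (0, 0), so (-7/22, 5/22) is indeed a critical point.
The Hessian of g is constant: H = [[-8, 2], [2, -6]].
det(H) = (-8)·(-6) − 2² = 44.
det(H) > 0 and tr(H) = -14 < 0, so H is negative definite and the point is a local maximum.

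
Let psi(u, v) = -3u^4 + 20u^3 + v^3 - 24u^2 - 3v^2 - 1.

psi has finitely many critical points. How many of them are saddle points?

psi separates as a function of u plus a function of v, so ∇psi=0 decouples.
∂psi/∂u = -12u(u - 4)(u - 1) = 0 at u ∈ {0, 1, 4}; ∂psi/∂v = 3v(v - 2) = 0 at v ∈ {0, 2}.
The Hessian is diagonal: diag(psi_uu, psi_vv). Second derivatives: psi_uu(0)=-48, psi_uu(1)=36, psi_uu(4)=-144; psi_vv(0)=-6, psi_vv(2)=6.
Saddle points occur where the two diagonal entries have opposite signs: (0, 2), (1, 0), (4, 2). Count: 3.

3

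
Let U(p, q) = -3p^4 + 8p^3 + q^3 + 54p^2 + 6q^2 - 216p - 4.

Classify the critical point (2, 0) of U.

The mixed partial ∂²U/∂p∂q is 0, so the Hessian at any point is diag(U_pp, U_qq) = diag(12(-3p^2 + 4p + 9), 6(q + 2)).
At (2, 0): H = diag(60, 12).
Both eigenvalues are positive, so H is positive definite: a local minimum.

local minimum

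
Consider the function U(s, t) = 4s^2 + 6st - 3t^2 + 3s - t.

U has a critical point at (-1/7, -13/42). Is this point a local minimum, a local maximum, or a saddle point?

The Hessian of U is constant: H = [[8, 6], [6, -6]].
det(H) = 8·(-6) − 6² = -84.
Since det(H) < 0, H is indefinite and the critical point is a saddle point.

saddle point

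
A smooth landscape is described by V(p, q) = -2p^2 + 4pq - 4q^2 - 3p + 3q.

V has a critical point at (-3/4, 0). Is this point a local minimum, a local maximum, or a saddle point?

The Hessian of V is constant: H = [[-4, 4], [4, -8]].
det(H) = (-4)·(-8) − 4² = 16.
det(H) > 0 and tr(H) = -12 < 0, so H is negative definite and the point is a local maximum.

local maximum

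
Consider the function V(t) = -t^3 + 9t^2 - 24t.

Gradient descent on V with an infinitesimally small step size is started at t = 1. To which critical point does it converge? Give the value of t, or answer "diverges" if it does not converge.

2

V'(t) = -3(t - 4)(t - 2), so V'(1) = -9.
Gradient descent moves in the -V' direction, i.e. t is increasing.
The nearest critical point in that direction is t = 2, where V'' = 6 > 0 (a local minimum). The iterate converges there.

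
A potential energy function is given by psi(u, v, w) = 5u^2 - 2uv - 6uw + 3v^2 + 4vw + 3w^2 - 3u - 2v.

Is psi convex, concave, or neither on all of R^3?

convex

psi is quadratic, so its Hessian is the constant matrix H = [[10, -2, -6], [-2, 6, 4], [-6, 4, 6]].
Leading principal minors: 10, 56, 56.
All positive ⇒ H ≻ 0 ⇒ convex.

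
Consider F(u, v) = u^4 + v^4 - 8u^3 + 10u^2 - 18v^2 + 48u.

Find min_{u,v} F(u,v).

-110

F(u,v) separates as P(u) + Q(v), so its minimum is min P + min Q.
P'(u) = 4(u - 4)(u - 3)(u + 1) vanishes at u ∈ {-1, 3, 4}; Q'(v) = 4v(v - 3)(v + 3) vanishes at v ∈ {-3, 0, 3}.
Local minima of P (where P''>0): P(-1)=-29, P(4)=96. Local minima of Q: Q(-3)=-81, Q(3)=-81.
So the global minimum of F is P(-1) + Q(-3) = -29 − 81 = -110, attained at (-1, -3).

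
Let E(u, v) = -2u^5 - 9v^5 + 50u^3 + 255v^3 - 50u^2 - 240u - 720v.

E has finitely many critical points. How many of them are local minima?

E separates as a function of u plus a function of v, so ∇E=0 decouples.
∂E/∂u = -10(u - 3)(u - 2)(u + 1)(u + 4) = 0 at u ∈ {-4, -1, 2, 3}; ∂E/∂v = -45(v - 4)(v - 1)(v + 1)(v + 4) = 0 at v ∈ {-4, -1, 1, 4}.
The Hessian is diagonal: diag(E_uu, E_vv). Second derivatives: E_uu(-4)=1260, E_uu(-1)=-360, E_uu(2)=180, E_uu(3)=-280; E_vv(-4)=5400, E_vv(-1)=-1350, E_vv(1)=1350, E_vv(4)=-5400.
Local minima occur where both diagonal entries positive: (-4, -4), (-4, 1), (2, -4), (2, 1). Count: 4.

4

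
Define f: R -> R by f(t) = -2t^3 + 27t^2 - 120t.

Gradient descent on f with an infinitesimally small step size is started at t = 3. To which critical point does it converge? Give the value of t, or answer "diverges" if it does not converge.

f'(t) = -6(t - 5)(t - 4), so f'(3) = -12.
Gradient descent moves in the -f' direction, i.e. t is increasing.
The nearest critical point in that direction is t = 4, where f'' = 6 > 0 (a local minimum). The iterate converges there.

4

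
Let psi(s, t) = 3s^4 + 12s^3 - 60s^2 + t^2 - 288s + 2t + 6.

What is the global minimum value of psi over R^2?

-832

psi(s,t) separates as P(s) + Q(t) + 6, so its minimum is min P + min Q + 6.
P'(s) = 12(s - 3)(s + 2)(s + 4) vanishes at s ∈ {-4, -2, 3}; Q'(t) = 2(t + 1) vanishes at t ∈ {-1}.
Local minima of P (where P''>0): P(-4)=192, P(3)=-837. Local minima of Q: Q(-1)=-1.
So the global minimum of psi is P(3) + Q(-1) + 6 = -837 − 1 + 6 = -832, attained at (3, -1).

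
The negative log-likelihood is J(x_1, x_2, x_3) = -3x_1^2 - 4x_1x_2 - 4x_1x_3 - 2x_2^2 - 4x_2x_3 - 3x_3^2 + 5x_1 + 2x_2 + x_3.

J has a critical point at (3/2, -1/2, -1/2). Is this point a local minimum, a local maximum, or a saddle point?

local maximum

The Hessian is constant: H = [[-6, -4, -4], [-4, -4, -4], [-4, -4, -6]].
Leading principal minors: Δ₁ = -6, Δ₂ = 8, Δ₃ = -16.
The minors alternate sign starting negative (−, +, −), so H is negative definite: a local maximum.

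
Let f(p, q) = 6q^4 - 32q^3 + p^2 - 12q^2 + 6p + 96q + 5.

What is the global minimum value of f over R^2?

-324

f(p,q) separates as A(p) + B(q) + 5, so its minimum is min A + min B + 5.
A'(p) = 2p + 6 vanishes at p ∈ {-3}; B'(q) = 24(q - 4)(q - 1)(q + 1) vanishes at q ∈ {-1, 1, 4}.
Local minima of A (where A''>0): A(-3)=-9. Local minima of B: B(-1)=-70, B(4)=-320.
So the global minimum of f is A(-3) + B(4) + 5 = -9 − 320 + 5 = -324, attained at (-3, 4).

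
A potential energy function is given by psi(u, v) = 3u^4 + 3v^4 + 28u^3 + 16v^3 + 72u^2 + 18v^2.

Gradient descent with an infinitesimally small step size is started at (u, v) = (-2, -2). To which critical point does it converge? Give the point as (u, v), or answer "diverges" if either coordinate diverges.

(0, -3)

psi is separable, so gradient descent decouples: u follows -∂psi/∂u, v follows -∂psi/∂v.
∂psi/∂u = 12u(u + 3)(u + 4); at u=-2 this is -48, so u increases.
∂psi/∂v = 12v(v + 1)(v + 3); at v=-2 this is 24, so v decreases.
u converges to its nearest critical value 0 (a local min of the u-part); v converges to -3. The iterate converges to (0, -3).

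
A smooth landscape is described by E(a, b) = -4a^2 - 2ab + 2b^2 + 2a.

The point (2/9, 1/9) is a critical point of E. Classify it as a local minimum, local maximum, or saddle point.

The Hessian of E is constant: H = [[-8, -2], [-2, 4]].
det(H) = (-8)·4 − (-2)² = -36.
Since det(H) < 0, H is indefinite and the critical point is a saddle point.

saddle point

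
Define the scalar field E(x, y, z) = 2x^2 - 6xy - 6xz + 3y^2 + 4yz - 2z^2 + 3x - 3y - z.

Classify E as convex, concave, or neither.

neither

E is quadratic, so its Hessian is the constant matrix H = [[4, -6, -6], [-6, 6, 4], [-6, 4, -4]].
Leading principal minors: 4, -12, 56.
Neither pattern holds ⇒ H is indefinite ⇒ neither convex nor concave.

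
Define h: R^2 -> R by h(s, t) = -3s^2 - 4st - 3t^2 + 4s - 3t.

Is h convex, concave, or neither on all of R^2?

concave

h is quadratic, so its Hessian is the constant matrix H = [[-6, -4], [-4, -6]].
det(H) = 20, tr(H) = -12.
det(H) > 0 and tr(H) < 0, so H is negative definite everywhere: concave.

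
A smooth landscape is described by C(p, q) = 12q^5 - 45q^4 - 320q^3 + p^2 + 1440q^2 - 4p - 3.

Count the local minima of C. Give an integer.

C separates as a function of p plus a function of q, so ∇C=0 decouples.
∂C/∂p = 2(p - 2) = 0 at p ∈ {2}; ∂C/∂q = 60q(q - 4)(q - 3)(q + 4) = 0 at q ∈ {-4, 0, 3, 4}.
The Hessian is diagonal: diag(C_pp, C_qq). Second derivatives: C_pp(2)=2; C_qq(-4)=-13440, C_qq(0)=2880, C_qq(3)=-1260, C_qq(4)=1920.
Local minima occur where both diagonal entries positive: (2, 0), (2, 4). Count: 2.

2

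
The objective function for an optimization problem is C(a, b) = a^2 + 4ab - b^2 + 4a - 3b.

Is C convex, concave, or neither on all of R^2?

C is quadratic, so its Hessian is the constant matrix H = [[2, 4], [4, -2]].
det(H) = -20, tr(H) = 0.
det(H) < 0, so H is indefinite: neither convex nor concave.

neither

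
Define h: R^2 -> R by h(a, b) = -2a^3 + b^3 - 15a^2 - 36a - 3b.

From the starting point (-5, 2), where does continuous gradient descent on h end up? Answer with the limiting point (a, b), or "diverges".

h is separable, so gradient descent decouples: a follows -∂h/∂a, b follows -∂h/∂b.
∂h/∂a = -6(a + 2)(a + 3); at a=-5 this is -36, so a increases.
∂h/∂b = 3(b - 1)(b + 1); at b=2 this is 9, so b decreases.
a converges to its nearest critical value -3 (a local min of the a-part); b converges to 1. The iterate converges to (-3, 1).

(-3, 1)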